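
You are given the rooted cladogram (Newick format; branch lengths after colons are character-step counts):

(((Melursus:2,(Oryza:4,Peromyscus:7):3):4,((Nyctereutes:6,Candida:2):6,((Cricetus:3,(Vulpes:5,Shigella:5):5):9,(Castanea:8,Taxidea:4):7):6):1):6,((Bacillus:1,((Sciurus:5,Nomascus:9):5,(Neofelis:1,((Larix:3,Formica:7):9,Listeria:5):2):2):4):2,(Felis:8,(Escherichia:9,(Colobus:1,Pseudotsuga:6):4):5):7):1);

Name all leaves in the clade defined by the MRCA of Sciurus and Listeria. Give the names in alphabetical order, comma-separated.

Formica, Larix, Listeria, Neofelis, Nomascus, Sciurus

Tracing Sciurus: it sits inside (Sciurus,Nomascus).
Tracing Listeria: it sits inside ((Larix,Formica),Listeria).
The smallest clade enclosing both is ((Sciurus,Nomascus),(Neofelis,((Larix,Formica),Listeria))); the answer is its 6 terminal taxa in alphabetical order.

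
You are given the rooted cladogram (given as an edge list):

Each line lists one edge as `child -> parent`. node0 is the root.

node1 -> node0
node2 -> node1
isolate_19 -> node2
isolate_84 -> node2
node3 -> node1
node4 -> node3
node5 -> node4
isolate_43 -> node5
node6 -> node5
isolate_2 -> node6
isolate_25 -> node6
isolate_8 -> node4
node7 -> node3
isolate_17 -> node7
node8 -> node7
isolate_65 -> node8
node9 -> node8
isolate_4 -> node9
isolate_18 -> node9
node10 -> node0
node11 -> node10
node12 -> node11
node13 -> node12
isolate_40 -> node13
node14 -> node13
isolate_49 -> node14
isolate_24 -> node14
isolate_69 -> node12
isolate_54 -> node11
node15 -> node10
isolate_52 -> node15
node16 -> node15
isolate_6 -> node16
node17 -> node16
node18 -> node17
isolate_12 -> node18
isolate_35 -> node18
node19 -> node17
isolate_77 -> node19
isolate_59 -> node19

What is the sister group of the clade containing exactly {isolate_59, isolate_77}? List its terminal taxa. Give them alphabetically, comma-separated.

isolate_12, isolate_35

The clade containing exactly {isolate_59, isolate_77} attaches to the tree at the node subtending ((isolate_12,isolate_35),(isolate_77,isolate_59)).
The other lineage descending from that same node — the sister group — is (isolate_12,isolate_35); its 2 tips in alphabetical order are the answer.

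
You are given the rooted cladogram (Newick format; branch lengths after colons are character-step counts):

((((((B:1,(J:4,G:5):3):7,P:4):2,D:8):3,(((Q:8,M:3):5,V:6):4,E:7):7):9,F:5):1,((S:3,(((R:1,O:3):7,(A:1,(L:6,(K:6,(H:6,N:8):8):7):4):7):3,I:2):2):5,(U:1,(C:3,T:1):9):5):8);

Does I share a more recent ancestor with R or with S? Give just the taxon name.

R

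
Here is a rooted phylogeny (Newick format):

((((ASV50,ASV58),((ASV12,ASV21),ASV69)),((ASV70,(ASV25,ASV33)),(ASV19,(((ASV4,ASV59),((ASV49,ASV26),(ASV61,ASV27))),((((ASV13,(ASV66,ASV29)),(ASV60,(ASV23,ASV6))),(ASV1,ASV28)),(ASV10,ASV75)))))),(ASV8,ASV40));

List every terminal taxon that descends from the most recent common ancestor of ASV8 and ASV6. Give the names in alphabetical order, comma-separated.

Tracing ASV8: it sits inside (ASV8,ASV40).
Tracing ASV6: it sits inside (ASV23,ASV6).
The smallest clade enclosing both is the whole tree (their MRCA is the root), so the answer is all 27 tips in alphabetical order.

ASV1, ASV10, ASV12, ASV13, ASV19, ASV21, ASV23, ASV25, ASV26, ASV27, ASV28, ASV29, ASV33, ASV4, ASV40, ASV49, ASV50, ASV58, ASV59, ASV6, ASV60, ASV61, ASV66, ASV69, ASV70, ASV75, ASV8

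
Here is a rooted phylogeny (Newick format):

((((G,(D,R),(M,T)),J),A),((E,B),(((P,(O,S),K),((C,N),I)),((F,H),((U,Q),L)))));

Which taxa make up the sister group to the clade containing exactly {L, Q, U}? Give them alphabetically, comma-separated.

F, H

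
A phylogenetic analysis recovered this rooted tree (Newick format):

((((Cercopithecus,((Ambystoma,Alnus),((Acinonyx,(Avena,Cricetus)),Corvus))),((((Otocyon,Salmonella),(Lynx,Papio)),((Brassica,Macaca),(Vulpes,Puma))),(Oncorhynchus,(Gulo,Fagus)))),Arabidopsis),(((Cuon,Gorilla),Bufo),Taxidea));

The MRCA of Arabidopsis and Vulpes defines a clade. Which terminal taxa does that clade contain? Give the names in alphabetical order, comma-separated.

Tracing Arabidopsis: it sits inside (((Cercopithecus,((Ambystoma,Alnus),((Acinonyx,(Avena,Cricetus)),Corvus))),((((Otocyon,Salmonella),(Lynx,Papio)),((Brassica,Macaca),(Vulpes,Puma))),(Oncorhynchus,(Gulo,Fagus)))),Arabidopsis).
Tracing Vulpes: it sits inside (Vulpes,Puma).
The smallest clade enclosing both is (((Cercopithecus,((Ambystoma,Alnus),((Acinonyx,(Avena,Cricetus)),Corvus))),((((Otocyon,Salmonella),(Lynx,Papio)),((Brassica,Macaca),(Vulpes,Puma))),(Oncorhynchus,(Gulo,Fagus)))),Arabidopsis); the answer is its 19 terminal taxa in alphabetical order.

Acinonyx, Alnus, Ambystoma, Arabidopsis, Avena, Brassica, Cercopithecus, Corvus, Cricetus, Fagus, Gulo, Lynx, Macaca, Oncorhynchus, Otocyon, Papio, Puma, Salmonella, Vulpes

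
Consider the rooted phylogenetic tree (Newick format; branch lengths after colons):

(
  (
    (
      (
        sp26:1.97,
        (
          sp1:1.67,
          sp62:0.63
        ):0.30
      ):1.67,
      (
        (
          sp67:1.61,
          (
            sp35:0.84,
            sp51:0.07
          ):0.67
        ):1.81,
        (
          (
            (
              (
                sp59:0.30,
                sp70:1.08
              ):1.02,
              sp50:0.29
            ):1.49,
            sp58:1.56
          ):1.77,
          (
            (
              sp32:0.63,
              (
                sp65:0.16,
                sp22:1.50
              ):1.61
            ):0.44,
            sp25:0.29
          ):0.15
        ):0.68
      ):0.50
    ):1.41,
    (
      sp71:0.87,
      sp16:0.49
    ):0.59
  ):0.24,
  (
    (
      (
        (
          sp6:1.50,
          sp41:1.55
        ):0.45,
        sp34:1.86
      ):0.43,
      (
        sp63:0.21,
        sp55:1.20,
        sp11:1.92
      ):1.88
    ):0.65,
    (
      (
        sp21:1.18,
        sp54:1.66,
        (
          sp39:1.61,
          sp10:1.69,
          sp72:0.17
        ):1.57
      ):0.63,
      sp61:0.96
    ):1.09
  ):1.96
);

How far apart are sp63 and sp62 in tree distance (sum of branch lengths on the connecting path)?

The path runs sp63 → … → MRCA → … → sp62; the MRCA is the root of the tree.
Branch lengths along that path: 0.21 + 1.88 + 0.65 + 1.96 + 0.24 + 1.41 + 1.67 + 0.30 + 0.63 = 8.95.

8.95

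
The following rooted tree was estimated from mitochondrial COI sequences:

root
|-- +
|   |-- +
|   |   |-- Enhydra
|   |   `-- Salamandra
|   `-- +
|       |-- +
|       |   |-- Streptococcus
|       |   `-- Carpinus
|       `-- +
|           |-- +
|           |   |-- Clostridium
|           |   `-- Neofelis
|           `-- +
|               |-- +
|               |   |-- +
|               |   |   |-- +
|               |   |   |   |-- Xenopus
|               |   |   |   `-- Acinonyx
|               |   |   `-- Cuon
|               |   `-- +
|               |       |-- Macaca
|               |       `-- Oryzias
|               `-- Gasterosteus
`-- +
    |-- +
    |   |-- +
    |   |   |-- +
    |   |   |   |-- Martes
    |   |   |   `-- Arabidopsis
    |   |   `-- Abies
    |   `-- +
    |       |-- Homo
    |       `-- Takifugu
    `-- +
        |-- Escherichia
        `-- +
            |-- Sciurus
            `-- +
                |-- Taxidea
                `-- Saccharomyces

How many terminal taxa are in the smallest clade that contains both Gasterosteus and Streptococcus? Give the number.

The MRCA of Gasterosteus and Streptococcus is the node subtending ((Streptococcus,Carpinus),((Clostridium,Neofelis),((((Xenopus,Acinonyx),Cuon),(Macaca,Oryzias)),Gasterosteus))).
That clade contains 10 terminal taxa: Acinonyx, Carpinus, Clostridium, Cuon, Gasterosteus, Macaca, Neofelis, Oryzias, Streptococcus, Xenopus.

10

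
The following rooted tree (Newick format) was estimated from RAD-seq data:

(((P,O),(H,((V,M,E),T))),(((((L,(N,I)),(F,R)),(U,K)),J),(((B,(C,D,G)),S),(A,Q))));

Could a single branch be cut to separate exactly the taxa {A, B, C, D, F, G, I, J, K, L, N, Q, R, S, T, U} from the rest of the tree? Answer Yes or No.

No

The MRCA of the listed taxa is the root, so the smallest clade containing them is the whole tree.
That clade also contains E, H, M, O, P, V, which are not in the proposed group, so the group is not monophyletic.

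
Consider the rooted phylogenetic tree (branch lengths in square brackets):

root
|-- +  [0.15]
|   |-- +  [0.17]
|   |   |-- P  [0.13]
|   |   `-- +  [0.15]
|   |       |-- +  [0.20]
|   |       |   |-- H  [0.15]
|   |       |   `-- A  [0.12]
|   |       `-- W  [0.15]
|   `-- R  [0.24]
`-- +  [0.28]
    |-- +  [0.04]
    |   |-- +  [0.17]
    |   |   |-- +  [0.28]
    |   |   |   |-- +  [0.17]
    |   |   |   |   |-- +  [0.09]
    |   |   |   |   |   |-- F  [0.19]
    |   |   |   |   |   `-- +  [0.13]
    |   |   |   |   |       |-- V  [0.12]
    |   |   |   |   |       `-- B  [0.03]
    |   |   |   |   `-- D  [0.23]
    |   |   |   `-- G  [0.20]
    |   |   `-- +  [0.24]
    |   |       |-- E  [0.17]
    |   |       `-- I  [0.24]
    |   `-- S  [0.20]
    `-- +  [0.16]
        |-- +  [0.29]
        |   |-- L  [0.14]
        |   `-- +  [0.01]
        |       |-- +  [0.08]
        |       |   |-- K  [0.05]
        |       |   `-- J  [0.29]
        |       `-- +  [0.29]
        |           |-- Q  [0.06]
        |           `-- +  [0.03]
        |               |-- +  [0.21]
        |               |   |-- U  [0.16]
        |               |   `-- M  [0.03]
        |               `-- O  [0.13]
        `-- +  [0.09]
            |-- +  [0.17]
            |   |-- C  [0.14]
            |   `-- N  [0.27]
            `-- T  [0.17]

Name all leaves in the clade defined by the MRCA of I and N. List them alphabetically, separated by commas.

B, C, D, E, F, G, I, J, K, L, M, N, O, Q, S, T, U, V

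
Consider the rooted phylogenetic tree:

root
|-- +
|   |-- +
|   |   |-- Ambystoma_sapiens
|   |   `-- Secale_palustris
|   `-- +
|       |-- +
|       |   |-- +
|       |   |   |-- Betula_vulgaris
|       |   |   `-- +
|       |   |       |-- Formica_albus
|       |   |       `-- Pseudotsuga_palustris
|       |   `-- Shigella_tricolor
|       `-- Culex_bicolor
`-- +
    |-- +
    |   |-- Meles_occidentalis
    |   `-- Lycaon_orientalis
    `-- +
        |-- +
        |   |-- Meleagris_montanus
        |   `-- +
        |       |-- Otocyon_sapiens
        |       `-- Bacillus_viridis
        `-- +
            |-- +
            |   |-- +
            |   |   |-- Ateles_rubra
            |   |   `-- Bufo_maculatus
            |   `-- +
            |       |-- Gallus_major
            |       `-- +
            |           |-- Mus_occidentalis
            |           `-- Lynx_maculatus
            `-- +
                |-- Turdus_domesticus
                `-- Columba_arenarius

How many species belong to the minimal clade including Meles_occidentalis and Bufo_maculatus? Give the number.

The MRCA of Meles_occidentalis and Bufo_maculatus is the node subtending ((Meles_occidentalis,Lycaon_orientalis),((Meleagris_montanus,(Otocyon_sapiens,Bacillus_viridis)),(((Ateles_rubra,Bufo_maculatus),(Gallus_major,(Mus_occidentalis,Lynx_maculatus))),(Turdus_domesticus,Columba_arenarius)))).
That clade contains 12 terminal taxa: Ateles_rubra, Bacillus_viridis, Bufo_maculatus, Columba_arenarius, Gallus_major, Lycaon_orientalis, Lynx_maculatus, Meleagris_montanus, Meles_occidentalis, Mus_occidentalis, Otocyon_sapiens, Turdus_domesticus.

12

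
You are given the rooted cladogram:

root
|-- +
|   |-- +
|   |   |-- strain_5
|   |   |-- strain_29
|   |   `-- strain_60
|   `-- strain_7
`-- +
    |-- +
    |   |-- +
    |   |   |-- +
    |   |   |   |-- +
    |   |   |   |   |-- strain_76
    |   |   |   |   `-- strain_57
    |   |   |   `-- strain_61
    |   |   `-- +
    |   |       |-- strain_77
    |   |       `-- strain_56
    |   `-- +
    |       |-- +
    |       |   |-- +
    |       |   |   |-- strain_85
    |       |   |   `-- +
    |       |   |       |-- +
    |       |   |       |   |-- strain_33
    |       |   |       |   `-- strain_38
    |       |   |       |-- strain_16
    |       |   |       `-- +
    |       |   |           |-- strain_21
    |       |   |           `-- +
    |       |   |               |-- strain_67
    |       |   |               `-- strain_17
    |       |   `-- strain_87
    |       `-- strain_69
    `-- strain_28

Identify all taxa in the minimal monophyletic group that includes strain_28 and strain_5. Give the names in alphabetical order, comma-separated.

strain_16, strain_17, strain_21, strain_28, strain_29, strain_33, strain_38, strain_5, strain_56, strain_57, strain_60, strain_61, strain_67, strain_69, strain_7, strain_76, strain_77, strain_85, strain_87

Tracing strain_28: it sits inside (((((strain_76,strain_57),strain_61),(strain_77,strain_56)),(((strain_85,((strain_33,strain_38),strain_16,(strain_21,(strain_67,strain_17)))),strain_87),strain_69)),strain_28).
Tracing strain_5: it sits inside (strain_5,strain_29,strain_60).
The smallest clade enclosing both is the whole tree (their MRCA is the root), so the answer is all 19 tips in alphabetical order.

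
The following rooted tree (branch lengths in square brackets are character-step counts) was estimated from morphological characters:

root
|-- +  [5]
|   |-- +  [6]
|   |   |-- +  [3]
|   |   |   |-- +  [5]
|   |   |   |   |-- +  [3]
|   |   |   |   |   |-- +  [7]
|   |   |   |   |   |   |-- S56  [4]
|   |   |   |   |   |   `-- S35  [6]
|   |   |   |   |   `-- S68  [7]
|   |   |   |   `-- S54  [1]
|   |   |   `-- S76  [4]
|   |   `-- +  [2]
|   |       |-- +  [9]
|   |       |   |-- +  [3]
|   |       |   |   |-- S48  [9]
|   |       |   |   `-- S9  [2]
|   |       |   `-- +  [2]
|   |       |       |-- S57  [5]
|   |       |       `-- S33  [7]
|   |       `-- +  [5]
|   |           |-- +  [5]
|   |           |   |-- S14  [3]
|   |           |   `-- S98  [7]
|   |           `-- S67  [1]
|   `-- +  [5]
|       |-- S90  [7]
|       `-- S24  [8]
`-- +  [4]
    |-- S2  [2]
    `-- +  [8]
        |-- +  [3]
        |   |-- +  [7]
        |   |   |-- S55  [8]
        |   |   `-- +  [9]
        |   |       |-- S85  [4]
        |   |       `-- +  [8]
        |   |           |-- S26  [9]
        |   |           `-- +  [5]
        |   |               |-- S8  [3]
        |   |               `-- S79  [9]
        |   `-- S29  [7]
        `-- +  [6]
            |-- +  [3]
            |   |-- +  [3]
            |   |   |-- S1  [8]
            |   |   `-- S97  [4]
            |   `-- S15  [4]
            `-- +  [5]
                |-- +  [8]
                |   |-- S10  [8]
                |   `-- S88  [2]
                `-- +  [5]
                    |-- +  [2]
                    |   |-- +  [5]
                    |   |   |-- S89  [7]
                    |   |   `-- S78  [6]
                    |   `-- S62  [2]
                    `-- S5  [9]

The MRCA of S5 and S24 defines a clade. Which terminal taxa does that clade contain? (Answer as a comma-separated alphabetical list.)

Tracing S5: it sits inside (((S89,S78),S62),S5).
Tracing S24: it sits inside (S90,S24).
The smallest clade enclosing both is the whole tree (their MRCA is the root), so the answer is all 30 tips in alphabetical order.

S1, S10, S14, S15, S2, S24, S26, S29, S33, S35, S48, S5, S54, S55, S56, S57, S62, S67, S68, S76, S78, S79, S8, S85, S88, S89, S9, S90, S97, S98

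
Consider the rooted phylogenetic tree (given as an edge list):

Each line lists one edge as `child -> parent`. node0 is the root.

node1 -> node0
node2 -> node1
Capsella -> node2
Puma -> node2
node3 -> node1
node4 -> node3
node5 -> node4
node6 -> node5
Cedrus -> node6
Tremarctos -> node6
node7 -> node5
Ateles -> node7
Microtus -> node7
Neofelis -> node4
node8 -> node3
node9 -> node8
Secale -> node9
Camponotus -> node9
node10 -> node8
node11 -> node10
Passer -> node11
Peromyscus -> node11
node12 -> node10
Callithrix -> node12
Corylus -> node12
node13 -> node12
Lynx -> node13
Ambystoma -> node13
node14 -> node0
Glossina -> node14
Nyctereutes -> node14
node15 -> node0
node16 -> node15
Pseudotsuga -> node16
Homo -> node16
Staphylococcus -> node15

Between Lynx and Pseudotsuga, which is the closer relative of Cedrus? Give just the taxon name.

Lynx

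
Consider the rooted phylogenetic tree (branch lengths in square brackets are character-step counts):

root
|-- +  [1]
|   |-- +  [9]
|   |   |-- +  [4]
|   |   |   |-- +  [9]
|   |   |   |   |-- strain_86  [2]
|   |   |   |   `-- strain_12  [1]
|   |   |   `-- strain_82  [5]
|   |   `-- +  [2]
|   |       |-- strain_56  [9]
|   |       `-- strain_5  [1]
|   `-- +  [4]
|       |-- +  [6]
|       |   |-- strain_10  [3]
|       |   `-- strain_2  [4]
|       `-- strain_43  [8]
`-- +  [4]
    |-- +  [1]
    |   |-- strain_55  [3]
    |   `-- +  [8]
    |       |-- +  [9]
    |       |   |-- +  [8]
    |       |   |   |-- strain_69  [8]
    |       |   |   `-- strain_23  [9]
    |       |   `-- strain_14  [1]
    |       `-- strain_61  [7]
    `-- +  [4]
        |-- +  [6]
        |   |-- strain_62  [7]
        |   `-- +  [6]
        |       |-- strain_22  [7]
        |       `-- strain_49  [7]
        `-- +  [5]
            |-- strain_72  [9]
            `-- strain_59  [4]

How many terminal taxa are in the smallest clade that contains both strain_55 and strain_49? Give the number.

10

The MRCA of strain_55 and strain_49 is the node subtending ((strain_55,(((strain_69,strain_23),strain_14),strain_61)),((strain_62,(strain_22,strain_49)),(strain_72,strain_59))).
That clade contains 10 terminal taxa: strain_14, strain_22, strain_23, strain_49, strain_55, strain_59, strain_61, strain_62, strain_69, strain_72.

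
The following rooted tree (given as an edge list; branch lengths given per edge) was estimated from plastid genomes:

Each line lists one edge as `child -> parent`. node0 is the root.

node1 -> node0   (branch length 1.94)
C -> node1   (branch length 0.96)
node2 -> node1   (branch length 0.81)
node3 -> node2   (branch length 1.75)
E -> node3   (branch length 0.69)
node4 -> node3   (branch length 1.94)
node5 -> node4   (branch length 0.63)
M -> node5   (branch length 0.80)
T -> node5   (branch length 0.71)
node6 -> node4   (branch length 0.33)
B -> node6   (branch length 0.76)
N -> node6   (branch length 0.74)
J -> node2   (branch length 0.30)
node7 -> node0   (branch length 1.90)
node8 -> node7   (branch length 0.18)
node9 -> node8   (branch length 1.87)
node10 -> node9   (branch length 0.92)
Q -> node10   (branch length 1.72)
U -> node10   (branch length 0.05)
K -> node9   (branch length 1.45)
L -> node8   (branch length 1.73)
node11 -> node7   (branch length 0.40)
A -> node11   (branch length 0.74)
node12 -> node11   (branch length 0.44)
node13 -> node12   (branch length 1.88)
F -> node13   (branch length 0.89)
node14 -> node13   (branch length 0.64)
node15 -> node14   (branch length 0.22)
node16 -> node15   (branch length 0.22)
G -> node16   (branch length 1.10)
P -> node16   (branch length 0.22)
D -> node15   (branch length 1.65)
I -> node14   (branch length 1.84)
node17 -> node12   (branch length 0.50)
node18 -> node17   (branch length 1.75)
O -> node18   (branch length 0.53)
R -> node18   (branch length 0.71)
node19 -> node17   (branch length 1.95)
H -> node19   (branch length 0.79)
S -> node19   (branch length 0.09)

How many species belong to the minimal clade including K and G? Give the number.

14

The MRCA of K and G is the node subtending ((((Q,U),K),L),(A,((F,(((G,P),D),I)),((O,R),(H,S))))).
That clade contains 14 terminal taxa: A, D, F, G, H, I, K, L, O, P, Q, R, S, U.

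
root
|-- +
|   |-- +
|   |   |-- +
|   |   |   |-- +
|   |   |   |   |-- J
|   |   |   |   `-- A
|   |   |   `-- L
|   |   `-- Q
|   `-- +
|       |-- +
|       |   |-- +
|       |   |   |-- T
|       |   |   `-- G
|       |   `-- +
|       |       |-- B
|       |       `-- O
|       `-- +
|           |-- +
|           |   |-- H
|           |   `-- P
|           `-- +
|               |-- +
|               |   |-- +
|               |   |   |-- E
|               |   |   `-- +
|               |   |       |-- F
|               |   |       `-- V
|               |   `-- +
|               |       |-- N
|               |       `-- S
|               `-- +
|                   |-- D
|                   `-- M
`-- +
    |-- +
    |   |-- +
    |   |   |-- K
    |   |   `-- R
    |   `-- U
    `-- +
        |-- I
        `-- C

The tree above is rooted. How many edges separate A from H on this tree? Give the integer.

8

The MRCA of A and H is the node subtending ((((J,A),L),Q),(((T,G),(B,O)),((H,P),(((E,(F,V)),(N,S)),(D,M))))).
From A up to that node: 4 branches. From H up to the same node: 4 branches. Total: 4 + 4 = 8.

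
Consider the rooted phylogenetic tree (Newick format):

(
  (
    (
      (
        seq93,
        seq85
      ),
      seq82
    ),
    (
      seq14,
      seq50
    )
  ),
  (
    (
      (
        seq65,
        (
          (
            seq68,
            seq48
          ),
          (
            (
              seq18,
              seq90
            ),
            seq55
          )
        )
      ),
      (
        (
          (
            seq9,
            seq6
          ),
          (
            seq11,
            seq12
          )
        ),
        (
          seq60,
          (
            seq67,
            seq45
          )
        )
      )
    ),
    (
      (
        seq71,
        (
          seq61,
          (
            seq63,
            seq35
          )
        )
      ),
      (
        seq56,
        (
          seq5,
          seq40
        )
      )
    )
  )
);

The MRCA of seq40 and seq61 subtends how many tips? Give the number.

The MRCA of seq40 and seq61 is the node subtending ((seq71,(seq61,(seq63,seq35))),(seq56,(seq5,seq40))).
That clade contains 7 terminal taxa: seq35, seq40, seq5, seq56, seq61, seq63, seq71.

7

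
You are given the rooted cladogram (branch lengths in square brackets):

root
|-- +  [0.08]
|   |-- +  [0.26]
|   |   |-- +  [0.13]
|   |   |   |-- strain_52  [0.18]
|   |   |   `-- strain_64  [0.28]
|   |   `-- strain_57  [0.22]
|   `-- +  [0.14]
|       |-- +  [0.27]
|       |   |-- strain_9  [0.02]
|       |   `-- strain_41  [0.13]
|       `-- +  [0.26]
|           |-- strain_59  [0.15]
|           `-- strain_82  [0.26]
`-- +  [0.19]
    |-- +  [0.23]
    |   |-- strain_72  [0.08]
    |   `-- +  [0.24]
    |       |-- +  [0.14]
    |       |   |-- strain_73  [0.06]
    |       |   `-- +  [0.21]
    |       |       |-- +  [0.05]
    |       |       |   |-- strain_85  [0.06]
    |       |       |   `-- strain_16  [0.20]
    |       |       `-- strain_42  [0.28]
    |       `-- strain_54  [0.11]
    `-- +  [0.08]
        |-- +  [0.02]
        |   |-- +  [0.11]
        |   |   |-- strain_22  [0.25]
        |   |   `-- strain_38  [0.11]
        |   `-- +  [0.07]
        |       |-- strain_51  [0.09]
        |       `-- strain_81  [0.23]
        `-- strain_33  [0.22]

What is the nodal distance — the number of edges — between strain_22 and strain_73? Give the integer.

8

The MRCA of strain_22 and strain_73 is the node subtending ((strain_72,((strain_73,((strain_85,strain_16),strain_42)),strain_54)),(((strain_22,strain_38),(strain_51,strain_81)),strain_33)).
From strain_22 up to that node: 4 branches. From strain_73 up to the same node: 4 branches. Total: 4 + 4 = 8.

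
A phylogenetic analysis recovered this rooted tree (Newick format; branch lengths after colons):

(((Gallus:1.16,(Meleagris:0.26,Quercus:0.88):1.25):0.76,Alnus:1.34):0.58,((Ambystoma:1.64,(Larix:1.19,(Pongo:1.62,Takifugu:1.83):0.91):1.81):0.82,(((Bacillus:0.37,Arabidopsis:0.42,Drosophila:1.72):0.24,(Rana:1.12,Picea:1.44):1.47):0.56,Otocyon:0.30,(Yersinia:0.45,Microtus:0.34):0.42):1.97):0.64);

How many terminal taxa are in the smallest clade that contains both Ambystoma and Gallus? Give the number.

16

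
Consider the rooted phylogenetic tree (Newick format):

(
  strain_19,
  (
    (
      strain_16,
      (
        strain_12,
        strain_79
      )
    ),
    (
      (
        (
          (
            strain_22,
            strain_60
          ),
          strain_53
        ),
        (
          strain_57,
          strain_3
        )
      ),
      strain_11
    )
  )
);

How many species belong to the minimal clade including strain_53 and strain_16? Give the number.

9

The MRCA of strain_53 and strain_16 is the node subtending ((strain_16,(strain_12,strain_79)),((((strain_22,strain_60),strain_53),(strain_57,strain_3)),strain_11)).
That clade contains 9 terminal taxa: strain_11, strain_12, strain_16, strain_22, strain_3, strain_53, strain_57, strain_60, strain_79.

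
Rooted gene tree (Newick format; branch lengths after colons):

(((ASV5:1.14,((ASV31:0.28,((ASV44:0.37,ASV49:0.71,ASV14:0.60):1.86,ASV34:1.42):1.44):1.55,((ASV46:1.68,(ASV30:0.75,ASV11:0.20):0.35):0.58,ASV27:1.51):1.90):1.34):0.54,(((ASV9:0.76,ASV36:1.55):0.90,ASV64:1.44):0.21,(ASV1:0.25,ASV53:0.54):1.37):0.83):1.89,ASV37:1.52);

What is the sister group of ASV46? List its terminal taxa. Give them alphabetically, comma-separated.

ASV11, ASV30

ASV46 attaches to the tree at the node subtending (ASV46,(ASV30,ASV11)).
The other lineage descending from that same node — the sister group — is (ASV30,ASV11); its 2 tips in alphabetical order are the answer.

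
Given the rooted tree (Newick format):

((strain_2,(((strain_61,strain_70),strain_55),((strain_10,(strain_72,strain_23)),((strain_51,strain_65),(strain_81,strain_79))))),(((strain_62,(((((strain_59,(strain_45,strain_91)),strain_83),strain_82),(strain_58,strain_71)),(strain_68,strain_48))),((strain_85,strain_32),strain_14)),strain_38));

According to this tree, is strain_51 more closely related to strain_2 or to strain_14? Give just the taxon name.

The MRCA of strain_51 and strain_2 subtends (strain_2,(((strain_61,strain_70),strain_55),((strain_10,(strain_72,strain_23)),((strain_51,strain_65),(strain_81,strain_79))))) (11 taxa).
The MRCA of strain_51 and strain_14 is the root, subtending the entire tree (25 taxa).
The first is nested inside the second, so strain_51 shares a more recent common ancestor with strain_2.

strain_2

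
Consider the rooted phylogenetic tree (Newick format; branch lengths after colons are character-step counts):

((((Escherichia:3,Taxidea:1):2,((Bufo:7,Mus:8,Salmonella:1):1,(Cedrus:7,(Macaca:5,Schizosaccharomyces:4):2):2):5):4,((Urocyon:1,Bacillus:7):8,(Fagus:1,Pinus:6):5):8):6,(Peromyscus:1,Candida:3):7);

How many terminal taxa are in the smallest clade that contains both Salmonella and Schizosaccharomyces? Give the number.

The MRCA of Salmonella and Schizosaccharomyces is the node subtending ((Bufo,Mus,Salmonella),(Cedrus,(Macaca,Schizosaccharomyces))).
That clade contains 6 terminal taxa: Bufo, Cedrus, Macaca, Mus, Salmonella, Schizosaccharomyces.

6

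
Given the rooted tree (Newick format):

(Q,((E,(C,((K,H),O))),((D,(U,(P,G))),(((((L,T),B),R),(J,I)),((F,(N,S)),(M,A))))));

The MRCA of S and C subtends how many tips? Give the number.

The MRCA of S and C is the node subtending ((E,(C,((K,H),O))),((D,(U,(P,G))),(((((L,T),B),R),(J,I)),((F,(N,S)),(M,A))))).
That clade contains 20 terminal taxa: A, B, C, D, E, F, G, H, I, J, K, L, M, N, O, P, R, S, T, U.

20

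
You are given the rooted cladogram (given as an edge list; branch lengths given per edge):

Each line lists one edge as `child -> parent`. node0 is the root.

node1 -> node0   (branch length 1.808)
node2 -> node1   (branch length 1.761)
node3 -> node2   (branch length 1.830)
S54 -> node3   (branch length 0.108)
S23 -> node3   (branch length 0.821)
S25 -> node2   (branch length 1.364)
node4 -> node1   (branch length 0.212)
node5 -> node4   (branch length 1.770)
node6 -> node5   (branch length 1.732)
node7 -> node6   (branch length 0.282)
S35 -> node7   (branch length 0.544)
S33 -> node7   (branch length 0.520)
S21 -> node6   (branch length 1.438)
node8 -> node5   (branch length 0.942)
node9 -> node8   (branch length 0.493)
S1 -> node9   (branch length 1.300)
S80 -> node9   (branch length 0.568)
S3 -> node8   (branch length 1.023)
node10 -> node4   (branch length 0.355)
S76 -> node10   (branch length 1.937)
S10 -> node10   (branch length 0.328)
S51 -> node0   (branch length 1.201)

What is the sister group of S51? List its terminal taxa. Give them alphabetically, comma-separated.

S51 attaches directly to the root of the tree.
The other lineage descending from that same node — the sister group — is (((S54,S23),S25),((((S35,S33),S21),((S1,S80),S3)),(S76,S10))); its 11 tips in alphabetical order are the answer.

S1, S10, S21, S23, S25, S3, S33, S35, S54, S76, S80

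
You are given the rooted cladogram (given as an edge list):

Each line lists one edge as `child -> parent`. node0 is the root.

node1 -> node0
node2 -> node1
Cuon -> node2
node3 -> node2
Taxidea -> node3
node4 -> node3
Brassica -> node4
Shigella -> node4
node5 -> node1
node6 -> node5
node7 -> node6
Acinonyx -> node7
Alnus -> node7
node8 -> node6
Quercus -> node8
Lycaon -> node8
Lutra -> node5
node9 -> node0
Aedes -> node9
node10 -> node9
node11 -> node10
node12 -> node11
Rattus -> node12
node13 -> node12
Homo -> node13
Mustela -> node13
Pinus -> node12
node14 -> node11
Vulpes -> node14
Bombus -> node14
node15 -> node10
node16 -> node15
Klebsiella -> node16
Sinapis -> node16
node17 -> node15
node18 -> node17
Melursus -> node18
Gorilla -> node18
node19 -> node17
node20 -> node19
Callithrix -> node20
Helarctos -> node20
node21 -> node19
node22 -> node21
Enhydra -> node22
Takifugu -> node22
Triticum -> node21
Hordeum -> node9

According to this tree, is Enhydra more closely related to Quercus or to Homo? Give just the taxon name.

Homo

The MRCA of Enhydra and Homo subtends (((Rattus,(Homo,Mustela),Pinus),(Vulpes,Bombus)),((Klebsiella,Sinapis),((Melursus,Gorilla),((Callithrix,Helarctos),((Enhydra,Takifugu),Triticum))))) (15 taxa).
The MRCA of Enhydra and Quercus is the root, subtending the entire tree (26 taxa).
The first is nested inside the second, so Enhydra shares a more recent common ancestor with Homo.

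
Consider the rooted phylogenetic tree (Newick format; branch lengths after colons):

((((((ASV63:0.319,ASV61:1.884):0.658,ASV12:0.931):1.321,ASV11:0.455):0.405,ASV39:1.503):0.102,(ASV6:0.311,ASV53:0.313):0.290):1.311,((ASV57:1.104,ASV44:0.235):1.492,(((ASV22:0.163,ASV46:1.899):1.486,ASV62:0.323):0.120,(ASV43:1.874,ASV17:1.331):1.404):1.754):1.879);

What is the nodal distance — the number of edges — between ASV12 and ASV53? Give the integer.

The MRCA of ASV12 and ASV53 is the node subtending (((((ASV63,ASV61),ASV12),ASV11),ASV39),(ASV6,ASV53)).
From ASV12 up to that node: 4 branches. From ASV53 up to the same node: 2 branches. Total: 4 + 2 = 6.

6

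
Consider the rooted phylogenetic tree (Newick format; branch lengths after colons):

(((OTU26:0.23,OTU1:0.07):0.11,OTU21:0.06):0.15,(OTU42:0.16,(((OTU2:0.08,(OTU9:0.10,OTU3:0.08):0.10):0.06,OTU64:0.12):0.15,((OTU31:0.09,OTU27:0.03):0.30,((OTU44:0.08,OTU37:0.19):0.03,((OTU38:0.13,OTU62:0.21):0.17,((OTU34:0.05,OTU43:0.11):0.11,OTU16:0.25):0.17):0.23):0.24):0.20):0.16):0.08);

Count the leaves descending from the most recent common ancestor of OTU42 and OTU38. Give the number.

14

The MRCA of OTU42 and OTU38 is the node subtending (OTU42,(((OTU2,(OTU9,OTU3)),OTU64),((OTU31,OTU27),((OTU44,OTU37),((OTU38,OTU62),((OTU34,OTU43),OTU16)))))).
That clade contains 14 terminal taxa: OTU16, OTU2, OTU27, OTU3, OTU31, OTU34, OTU37, OTU38, OTU42, OTU43, OTU44, OTU62, OTU64, OTU9.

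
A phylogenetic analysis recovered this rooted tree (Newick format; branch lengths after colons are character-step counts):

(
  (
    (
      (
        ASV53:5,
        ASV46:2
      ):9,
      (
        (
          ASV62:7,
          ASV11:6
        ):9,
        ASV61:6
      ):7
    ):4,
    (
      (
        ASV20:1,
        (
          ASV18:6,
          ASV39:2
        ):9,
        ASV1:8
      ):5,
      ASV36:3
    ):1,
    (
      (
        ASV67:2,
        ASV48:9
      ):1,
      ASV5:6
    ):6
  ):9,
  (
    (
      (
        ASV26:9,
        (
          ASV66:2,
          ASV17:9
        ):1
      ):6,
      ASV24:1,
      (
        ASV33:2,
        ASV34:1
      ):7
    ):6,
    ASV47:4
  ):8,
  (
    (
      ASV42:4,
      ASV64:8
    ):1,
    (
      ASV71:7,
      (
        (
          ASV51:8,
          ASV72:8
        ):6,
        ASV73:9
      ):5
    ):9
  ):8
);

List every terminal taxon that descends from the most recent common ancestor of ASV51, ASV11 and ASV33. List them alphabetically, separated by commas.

Tracing ASV51: it sits inside (ASV51,ASV72).
Tracing ASV11: it sits inside (ASV62,ASV11).
Tracing ASV33: it sits inside (ASV33,ASV34).
The smallest clade enclosing all 3 is the whole tree (their MRCA is the root), so the answer is all 26 tips in alphabetical order.

ASV1, ASV11, ASV17, ASV18, ASV20, ASV24, ASV26, ASV33, ASV34, ASV36, ASV39, ASV42, ASV46, ASV47, ASV48, ASV5, ASV51, ASV53, ASV61, ASV62, ASV64, ASV66, ASV67, ASV71, ASV72, ASV73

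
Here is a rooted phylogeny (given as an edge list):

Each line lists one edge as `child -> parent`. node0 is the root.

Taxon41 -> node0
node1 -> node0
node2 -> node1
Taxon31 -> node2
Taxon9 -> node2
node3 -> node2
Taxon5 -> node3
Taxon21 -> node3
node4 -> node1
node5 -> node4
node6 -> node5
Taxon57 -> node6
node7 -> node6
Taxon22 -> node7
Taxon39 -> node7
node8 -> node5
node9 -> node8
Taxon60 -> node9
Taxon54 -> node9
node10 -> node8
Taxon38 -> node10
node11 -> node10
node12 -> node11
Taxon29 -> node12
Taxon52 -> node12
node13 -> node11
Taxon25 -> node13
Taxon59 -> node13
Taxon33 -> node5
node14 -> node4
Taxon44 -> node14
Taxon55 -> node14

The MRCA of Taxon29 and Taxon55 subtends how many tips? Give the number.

The MRCA of Taxon29 and Taxon55 is the node subtending (((Taxon57,(Taxon22,Taxon39)),((Taxon60,Taxon54),(Taxon38,((Taxon29,Taxon52),(Taxon25,Taxon59)))),Taxon33),(Taxon44,Taxon55)).
That clade contains 13 terminal taxa: Taxon22, Taxon25, Taxon29, Taxon33, Taxon38, Taxon39, Taxon44, Taxon52, Taxon54, Taxon55, Taxon57, Taxon59, Taxon60.

13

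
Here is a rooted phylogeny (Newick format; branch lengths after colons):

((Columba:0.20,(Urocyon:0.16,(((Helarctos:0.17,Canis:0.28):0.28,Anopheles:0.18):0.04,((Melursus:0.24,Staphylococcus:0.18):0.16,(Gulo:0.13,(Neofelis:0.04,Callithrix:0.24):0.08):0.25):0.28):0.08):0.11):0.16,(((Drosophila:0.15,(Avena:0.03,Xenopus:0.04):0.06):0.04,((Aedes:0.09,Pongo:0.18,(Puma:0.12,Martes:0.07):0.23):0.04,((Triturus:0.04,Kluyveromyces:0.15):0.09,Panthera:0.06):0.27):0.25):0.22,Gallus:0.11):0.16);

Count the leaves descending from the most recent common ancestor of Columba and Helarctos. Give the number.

The MRCA of Columba and Helarctos is the node subtending (Columba,(Urocyon,(((Helarctos,Canis),Anopheles),((Melursus,Staphylococcus),(Gulo,(Neofelis,Callithrix)))))).
That clade contains 10 terminal taxa: Anopheles, Callithrix, Canis, Columba, Gulo, Helarctos, Melursus, Neofelis, Staphylococcus, Urocyon.

10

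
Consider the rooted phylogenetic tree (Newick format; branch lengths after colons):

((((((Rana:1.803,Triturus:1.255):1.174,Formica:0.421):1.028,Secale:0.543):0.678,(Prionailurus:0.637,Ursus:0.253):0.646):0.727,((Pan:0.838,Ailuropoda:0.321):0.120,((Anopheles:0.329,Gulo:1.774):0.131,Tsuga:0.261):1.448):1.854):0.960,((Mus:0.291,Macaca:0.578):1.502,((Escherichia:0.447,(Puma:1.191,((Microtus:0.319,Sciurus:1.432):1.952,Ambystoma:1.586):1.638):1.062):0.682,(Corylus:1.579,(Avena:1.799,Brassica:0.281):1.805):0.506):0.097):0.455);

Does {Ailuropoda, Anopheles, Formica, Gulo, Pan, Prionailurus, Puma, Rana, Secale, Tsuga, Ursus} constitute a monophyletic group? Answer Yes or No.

No

The MRCA of the listed taxa is the root, so the smallest clade containing them is the whole tree.
That clade also contains Ambystoma, Avena, Brassica, Corylus, Escherichia, Macaca, Microtus, Mus, Sciurus, Triturus, which are not in the proposed group, so the group is not monophyletic.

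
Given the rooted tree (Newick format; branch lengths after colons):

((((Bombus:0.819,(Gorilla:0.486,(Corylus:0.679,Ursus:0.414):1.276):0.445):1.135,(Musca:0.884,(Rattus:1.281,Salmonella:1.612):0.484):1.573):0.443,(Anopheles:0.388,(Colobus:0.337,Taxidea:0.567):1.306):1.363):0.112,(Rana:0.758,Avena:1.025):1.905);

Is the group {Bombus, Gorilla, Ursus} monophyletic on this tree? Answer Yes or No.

No

The MRCA of the listed taxa subtends (Bombus,(Gorilla,(Corylus,Ursus))).
That clade also contains Corylus, which is not in the proposed group, so the group is not monophyletic.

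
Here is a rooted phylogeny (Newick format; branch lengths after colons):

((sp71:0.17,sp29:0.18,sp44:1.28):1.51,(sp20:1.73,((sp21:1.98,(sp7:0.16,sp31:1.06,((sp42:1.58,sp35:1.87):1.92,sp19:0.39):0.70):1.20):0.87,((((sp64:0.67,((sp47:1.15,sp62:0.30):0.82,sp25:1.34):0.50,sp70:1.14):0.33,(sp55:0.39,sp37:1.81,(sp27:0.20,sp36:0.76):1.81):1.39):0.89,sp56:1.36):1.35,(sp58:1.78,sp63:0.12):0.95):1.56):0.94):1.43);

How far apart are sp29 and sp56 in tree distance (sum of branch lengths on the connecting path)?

8.33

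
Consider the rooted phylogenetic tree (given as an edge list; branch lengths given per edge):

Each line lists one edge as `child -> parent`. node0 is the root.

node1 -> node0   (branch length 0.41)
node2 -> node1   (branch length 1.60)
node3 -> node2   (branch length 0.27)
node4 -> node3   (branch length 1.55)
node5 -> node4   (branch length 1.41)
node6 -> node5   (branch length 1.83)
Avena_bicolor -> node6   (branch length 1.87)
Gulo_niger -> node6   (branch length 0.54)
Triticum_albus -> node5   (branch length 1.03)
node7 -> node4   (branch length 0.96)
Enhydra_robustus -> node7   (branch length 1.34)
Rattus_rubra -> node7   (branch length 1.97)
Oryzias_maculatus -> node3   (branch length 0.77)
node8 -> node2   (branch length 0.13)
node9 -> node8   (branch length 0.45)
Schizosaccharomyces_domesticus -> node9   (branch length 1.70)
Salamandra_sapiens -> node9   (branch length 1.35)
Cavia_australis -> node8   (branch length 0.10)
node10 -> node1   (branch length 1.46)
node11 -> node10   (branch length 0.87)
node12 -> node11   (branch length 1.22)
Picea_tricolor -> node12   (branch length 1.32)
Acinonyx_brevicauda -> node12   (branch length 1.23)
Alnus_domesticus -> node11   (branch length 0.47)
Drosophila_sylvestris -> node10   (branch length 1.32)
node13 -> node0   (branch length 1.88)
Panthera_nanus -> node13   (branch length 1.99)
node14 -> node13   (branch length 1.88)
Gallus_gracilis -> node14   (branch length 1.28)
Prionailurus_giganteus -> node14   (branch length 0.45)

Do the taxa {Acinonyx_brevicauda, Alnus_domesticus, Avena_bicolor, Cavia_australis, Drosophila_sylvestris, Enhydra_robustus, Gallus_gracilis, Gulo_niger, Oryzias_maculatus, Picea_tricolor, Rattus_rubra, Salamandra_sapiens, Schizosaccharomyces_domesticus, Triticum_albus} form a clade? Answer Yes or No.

No

The MRCA of the listed taxa is the root, so the smallest clade containing them is the whole tree.
That clade also contains Panthera_nanus, Prionailurus_giganteus, which are not in the proposed group, so the group is not monophyletic.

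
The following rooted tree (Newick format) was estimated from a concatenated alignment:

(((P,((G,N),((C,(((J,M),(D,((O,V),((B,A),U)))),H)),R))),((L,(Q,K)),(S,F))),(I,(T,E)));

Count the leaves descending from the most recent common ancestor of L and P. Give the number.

The MRCA of L and P is the node subtending ((P,((G,N),((C,(((J,M),(D,((O,V),((B,A),U)))),H)),R))),((L,(Q,K)),(S,F))).
That clade contains 19 terminal taxa: A, B, C, D, F, G, H, J, K, L, M, N, O, P, Q, R, S, U, V.

19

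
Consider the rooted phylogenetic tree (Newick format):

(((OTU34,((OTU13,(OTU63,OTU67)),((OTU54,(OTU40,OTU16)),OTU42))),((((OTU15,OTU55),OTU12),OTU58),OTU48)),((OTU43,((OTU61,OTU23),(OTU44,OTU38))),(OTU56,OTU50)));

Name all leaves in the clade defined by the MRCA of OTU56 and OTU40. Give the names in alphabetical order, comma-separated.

OTU12, OTU13, OTU15, OTU16, OTU23, OTU34, OTU38, OTU40, OTU42, OTU43, OTU44, OTU48, OTU50, OTU54, OTU55, OTU56, OTU58, OTU61, OTU63, OTU67

Tracing OTU56: it sits inside (OTU56,OTU50).
Tracing OTU40: it sits inside (OTU40,OTU16).
The smallest clade enclosing both is the whole tree (their MRCA is the root), so the answer is all 20 tips in alphabetical order.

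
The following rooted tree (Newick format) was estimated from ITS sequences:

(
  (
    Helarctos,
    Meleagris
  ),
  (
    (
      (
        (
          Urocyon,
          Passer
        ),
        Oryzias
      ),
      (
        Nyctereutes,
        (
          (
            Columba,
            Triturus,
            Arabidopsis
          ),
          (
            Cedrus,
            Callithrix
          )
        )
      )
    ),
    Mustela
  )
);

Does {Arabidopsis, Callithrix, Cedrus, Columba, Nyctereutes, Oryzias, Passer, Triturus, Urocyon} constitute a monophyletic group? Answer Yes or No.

Yes

The most recent common ancestor of these taxa subtends (((Urocyon,Passer),Oryzias),(Nyctereutes,((Columba,Triturus,Arabidopsis),(Cedrus,Callithrix)))).
That clade has exactly 9 tips — every listed taxon and nothing else — so the group is monophyletic.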